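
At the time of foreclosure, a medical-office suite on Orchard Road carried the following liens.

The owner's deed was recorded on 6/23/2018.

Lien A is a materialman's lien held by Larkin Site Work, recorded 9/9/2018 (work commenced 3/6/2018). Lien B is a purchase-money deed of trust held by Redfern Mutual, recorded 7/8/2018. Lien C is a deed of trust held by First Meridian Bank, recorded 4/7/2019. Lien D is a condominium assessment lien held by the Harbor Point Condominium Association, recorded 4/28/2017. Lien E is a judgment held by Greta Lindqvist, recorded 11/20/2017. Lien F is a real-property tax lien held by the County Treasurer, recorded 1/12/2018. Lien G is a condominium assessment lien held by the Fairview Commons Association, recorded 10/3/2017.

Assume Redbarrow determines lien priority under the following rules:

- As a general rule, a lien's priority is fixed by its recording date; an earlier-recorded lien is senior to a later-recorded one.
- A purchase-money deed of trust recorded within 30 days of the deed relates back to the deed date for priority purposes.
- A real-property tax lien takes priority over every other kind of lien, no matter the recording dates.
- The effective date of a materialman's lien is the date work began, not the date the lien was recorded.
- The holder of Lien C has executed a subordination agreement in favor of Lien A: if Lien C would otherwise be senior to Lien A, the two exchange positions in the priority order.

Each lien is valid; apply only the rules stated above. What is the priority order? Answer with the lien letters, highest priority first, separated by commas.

First, effective dates: A is treated as recorded 3/6/2018, the work-commencement date; B's effective date is the deed date, 6/23/2018.
As a real-property tax lien, F is senior to every other lien.
Among the remaining liens, by effective date: D (4/28/2017), G (10/3/2017), E (11/20/2017), A (3/6/2018), B (6/23/2018), C (4/7/2019).
C already ranks below A; the subordination has no effect.

F, D, G, E, A, B, C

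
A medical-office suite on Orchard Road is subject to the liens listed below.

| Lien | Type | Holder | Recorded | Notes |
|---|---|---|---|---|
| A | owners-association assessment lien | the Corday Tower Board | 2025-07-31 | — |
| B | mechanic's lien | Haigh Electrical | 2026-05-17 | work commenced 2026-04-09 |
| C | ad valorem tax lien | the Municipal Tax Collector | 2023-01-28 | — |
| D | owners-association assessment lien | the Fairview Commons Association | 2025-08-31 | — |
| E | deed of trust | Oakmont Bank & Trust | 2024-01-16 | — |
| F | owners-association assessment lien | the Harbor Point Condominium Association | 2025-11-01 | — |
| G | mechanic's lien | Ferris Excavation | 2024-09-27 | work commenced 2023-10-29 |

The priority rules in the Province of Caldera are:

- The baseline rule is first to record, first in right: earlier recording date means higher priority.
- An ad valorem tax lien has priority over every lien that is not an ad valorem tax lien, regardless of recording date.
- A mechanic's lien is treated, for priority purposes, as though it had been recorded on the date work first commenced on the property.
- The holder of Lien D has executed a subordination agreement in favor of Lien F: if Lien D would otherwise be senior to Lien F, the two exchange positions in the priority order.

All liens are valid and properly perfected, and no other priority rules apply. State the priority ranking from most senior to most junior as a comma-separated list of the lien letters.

C, G, E, A, F, D, B

Adjusting effective dates: B's effective date is 2026-04-09, when work began; G's effective date is 2023-10-29, when work began.
C is an ad valorem tax lien and takes priority over every other lien.
Remaining liens by effective date: G (2023-10-29), E (2024-01-16), A (2025-07-31), D (2025-08-31), F (2025-11-01), B (2026-04-09).
D is senior to F before the subordination, so the two trade places.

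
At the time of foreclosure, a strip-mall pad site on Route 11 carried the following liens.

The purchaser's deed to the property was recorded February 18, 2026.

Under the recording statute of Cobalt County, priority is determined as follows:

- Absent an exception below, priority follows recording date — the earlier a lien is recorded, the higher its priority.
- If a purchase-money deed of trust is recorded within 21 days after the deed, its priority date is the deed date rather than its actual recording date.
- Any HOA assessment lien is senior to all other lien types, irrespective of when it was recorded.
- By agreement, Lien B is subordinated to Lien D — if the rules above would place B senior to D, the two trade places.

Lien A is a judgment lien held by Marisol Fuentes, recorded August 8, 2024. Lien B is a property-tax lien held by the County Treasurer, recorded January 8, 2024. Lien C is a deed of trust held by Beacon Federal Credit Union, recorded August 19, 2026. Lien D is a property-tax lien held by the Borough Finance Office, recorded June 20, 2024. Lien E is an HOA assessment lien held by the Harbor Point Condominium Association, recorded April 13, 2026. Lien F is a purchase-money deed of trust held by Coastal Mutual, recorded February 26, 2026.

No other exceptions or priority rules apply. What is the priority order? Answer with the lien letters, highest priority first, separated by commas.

E, D, B, A, F, C

Effective dates: F's effective date is the deed date, February 18, 2026.
E is an HOA assessment lien and takes priority over every other lien.
Among the remaining liens, by effective date: B (January 8, 2024), D (June 20, 2024), A (August 8, 2024), F (February 18, 2026), C (August 19, 2026).
Because B would otherwise rank above D, the subordination swaps them.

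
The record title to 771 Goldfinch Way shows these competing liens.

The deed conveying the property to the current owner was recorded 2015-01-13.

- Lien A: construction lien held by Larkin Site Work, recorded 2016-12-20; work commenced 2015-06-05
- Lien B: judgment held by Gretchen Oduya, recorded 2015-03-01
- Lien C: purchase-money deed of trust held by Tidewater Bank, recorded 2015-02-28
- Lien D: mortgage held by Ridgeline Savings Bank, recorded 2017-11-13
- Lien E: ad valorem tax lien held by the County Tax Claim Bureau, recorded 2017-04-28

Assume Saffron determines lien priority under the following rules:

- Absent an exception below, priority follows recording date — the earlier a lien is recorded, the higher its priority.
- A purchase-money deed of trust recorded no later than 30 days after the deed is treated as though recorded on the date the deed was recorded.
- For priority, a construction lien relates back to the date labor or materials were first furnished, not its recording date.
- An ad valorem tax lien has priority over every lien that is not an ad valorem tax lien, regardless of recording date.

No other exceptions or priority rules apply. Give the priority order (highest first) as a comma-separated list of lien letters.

E, C, B, A, D

Effective dates: A is treated as recorded 2015-06-05, the work-commencement date; C was recorded 46 days after the deed, outside the 30-day window, so it keeps its recording date.
As an ad valorem tax lien, E is senior to every other lien.
Ordering the rest by effective date: C (2015-02-28), B (2015-03-01), A (2015-06-05), D (2017-11-13).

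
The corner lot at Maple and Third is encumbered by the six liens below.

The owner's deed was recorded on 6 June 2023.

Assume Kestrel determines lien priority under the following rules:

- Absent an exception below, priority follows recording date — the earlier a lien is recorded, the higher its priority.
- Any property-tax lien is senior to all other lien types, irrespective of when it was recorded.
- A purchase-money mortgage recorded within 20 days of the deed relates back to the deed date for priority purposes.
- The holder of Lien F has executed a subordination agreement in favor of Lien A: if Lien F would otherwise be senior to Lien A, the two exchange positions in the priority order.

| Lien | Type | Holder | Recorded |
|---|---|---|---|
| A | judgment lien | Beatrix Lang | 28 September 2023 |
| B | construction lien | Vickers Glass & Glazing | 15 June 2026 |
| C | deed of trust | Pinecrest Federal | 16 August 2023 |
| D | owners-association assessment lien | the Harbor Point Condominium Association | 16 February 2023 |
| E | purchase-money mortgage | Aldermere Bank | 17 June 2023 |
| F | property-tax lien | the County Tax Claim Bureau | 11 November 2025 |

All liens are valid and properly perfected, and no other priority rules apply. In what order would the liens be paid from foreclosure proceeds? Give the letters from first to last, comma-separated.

A, D, E, C, F, B

Adjusting effective dates: E was recorded within the 20-day window, so its effective date is the deed date 6 June 2023.
F, as a property-tax lien, has superpriority and ranks first.
Remaining liens by effective date: D (16 February 2023), E (6 June 2023), C (16 August 2023), A (28 September 2023), B (15 June 2026).
F would otherwise be senior to A, so under the subordination agreement F and A exchange positions.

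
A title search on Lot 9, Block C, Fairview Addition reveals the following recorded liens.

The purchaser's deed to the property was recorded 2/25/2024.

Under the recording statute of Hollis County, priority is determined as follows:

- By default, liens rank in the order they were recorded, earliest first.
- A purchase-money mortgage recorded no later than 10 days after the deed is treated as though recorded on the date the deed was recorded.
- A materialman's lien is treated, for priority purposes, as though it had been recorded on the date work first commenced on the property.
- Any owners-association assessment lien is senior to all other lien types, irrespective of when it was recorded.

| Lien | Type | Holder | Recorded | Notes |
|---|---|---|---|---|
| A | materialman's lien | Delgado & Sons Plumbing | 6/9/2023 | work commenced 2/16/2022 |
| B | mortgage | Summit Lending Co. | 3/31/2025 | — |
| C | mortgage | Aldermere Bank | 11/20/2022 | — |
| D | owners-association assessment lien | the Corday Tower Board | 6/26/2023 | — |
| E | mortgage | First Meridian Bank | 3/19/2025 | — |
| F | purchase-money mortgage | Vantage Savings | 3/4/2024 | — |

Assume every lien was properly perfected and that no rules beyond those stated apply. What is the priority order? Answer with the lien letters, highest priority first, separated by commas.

First, effective dates: A is treated as recorded 2/16/2022, the work-commencement date; F's effective date is the deed date, 2/25/2024.
D is an owners-association assessment lien and takes priority over every other lien.
Remaining liens by effective date: A (2/16/2022), C (11/20/2022), F (2/25/2024), E (3/19/2025), B (3/31/2025).

D, A, C, F, E, B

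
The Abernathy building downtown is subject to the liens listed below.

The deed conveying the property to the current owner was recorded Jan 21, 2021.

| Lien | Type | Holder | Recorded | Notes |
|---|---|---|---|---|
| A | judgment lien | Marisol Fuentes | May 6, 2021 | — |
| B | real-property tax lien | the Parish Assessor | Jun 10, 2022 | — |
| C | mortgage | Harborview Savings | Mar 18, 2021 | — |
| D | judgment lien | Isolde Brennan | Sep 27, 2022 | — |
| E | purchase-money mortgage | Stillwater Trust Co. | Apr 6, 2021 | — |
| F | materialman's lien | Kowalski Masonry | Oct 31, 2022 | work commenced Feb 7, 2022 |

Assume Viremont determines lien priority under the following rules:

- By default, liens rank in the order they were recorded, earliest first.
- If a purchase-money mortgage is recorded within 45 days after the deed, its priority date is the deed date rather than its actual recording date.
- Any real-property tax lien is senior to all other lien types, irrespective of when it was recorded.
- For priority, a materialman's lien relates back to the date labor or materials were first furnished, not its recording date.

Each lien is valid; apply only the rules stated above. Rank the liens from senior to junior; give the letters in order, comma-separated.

B, C, E, A, F, D

Effective dates: E was recorded 75 days after the deed — beyond 45 days — so no relation-back applies; F is treated as recorded Feb 7, 2022, the work-commencement date.
B is a real-property tax lien and takes priority over every other lien.
Remaining liens by effective date: C (Mar 18, 2021), E (Apr 6, 2021), A (May 6, 2021), F (Feb 7, 2022), D (Sep 27, 2022).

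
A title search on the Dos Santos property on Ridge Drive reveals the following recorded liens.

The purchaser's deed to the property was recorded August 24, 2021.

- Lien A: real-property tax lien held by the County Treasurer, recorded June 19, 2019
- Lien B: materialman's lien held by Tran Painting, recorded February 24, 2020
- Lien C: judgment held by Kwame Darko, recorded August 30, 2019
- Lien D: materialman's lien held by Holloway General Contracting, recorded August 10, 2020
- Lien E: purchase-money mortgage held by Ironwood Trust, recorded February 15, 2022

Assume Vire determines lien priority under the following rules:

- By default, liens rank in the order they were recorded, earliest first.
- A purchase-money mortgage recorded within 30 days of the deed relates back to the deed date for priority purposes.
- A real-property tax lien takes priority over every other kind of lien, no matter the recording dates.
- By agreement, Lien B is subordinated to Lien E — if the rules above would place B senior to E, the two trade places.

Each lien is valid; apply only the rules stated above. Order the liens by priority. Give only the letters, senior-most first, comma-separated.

A, C, E, D, B

Effective dates: E was recorded 175 days after the deed, outside the 30-day window, so it keeps its recording date.
As a real-property tax lien, A is senior to every other lien.
Remaining liens by effective date: C (August 30, 2019), B (February 24, 2020), D (August 10, 2020), E (February 15, 2022).
B is senior to E before the subordination, so the two trade places.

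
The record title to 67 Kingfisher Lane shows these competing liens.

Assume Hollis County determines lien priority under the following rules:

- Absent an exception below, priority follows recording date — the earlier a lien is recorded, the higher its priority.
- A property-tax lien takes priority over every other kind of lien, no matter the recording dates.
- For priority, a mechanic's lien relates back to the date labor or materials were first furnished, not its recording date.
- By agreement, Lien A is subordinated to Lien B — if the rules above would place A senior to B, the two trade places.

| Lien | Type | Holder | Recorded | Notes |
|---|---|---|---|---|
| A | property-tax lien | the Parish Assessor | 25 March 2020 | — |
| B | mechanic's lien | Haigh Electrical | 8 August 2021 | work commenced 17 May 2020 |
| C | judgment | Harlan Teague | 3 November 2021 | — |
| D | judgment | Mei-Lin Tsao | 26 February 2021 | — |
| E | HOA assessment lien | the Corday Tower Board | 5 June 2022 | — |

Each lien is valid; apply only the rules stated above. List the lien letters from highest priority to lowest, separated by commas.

B, A, D, C, E

Effective dates: B's effective date is 17 May 2020, when work began.
A is a property-tax lien, so it outranks all other liens regardless of date.
Ordering the rest by effective date: B (17 May 2020), D (26 February 2021), C (3 November 2021), E (5 June 2022).
Because A would otherwise rank above B, the subordination swaps them.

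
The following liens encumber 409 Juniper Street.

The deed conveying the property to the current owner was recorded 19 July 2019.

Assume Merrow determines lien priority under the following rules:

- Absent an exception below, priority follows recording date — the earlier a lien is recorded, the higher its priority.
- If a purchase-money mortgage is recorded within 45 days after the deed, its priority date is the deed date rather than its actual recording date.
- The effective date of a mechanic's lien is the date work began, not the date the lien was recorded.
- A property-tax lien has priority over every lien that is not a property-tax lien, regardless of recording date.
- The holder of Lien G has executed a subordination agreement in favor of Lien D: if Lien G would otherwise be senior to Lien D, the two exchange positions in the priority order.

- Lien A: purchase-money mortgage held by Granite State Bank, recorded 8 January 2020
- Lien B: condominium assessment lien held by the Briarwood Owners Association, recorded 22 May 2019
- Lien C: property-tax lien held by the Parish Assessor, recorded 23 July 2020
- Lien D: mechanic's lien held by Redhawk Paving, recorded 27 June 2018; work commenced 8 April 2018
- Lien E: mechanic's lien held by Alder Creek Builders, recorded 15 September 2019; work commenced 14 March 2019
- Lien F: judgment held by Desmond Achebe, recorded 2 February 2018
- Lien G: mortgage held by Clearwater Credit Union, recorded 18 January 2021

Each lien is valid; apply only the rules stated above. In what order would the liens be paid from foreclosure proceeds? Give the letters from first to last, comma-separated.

Adjusting effective dates: A was recorded 173 days after the deed, outside the 45-day window, so it keeps its recording date; D's effective date is 8 April 2018, when work began; E is treated as recorded 14 March 2019, the work-commencement date.
C, as a property-tax lien, has superpriority and ranks first.
Ordering the rest by effective date: F (2 February 2018), D (8 April 2018), E (14 March 2019), B (22 May 2019), A (8 January 2020), G (18 January 2021).
Since G is not senior to D, the subordination leaves the order unchanged.

C, F, D, E, B, A, G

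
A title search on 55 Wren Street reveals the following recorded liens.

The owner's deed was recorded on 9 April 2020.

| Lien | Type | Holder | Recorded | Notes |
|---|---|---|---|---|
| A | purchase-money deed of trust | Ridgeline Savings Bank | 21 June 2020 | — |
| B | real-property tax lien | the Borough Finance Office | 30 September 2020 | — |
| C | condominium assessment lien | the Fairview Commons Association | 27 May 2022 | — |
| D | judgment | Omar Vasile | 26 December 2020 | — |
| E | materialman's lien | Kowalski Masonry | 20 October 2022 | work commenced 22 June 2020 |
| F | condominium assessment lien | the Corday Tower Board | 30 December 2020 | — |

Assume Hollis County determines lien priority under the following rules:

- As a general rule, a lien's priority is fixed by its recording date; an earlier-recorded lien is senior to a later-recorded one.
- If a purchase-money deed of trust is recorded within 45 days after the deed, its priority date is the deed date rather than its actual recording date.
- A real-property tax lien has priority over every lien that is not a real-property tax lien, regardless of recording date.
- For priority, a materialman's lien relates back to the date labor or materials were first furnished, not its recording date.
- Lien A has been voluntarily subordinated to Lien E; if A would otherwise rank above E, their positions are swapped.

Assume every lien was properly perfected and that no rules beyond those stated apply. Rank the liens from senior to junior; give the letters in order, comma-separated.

B, E, A, D, F, C

First, effective dates: A was recorded 73 days after the deed — beyond 45 days — so no relation-back applies; E's effective date is 22 June 2020, when work began.
B is a real-property tax lien, so it outranks all other liens regardless of date.
The other liens, earliest effective date first: A (21 June 2020), E (22 June 2020), D (26 December 2020), F (30 December 2020), C (27 May 2022).
A would otherwise be senior to E, so under the subordination agreement A and E exchange positions.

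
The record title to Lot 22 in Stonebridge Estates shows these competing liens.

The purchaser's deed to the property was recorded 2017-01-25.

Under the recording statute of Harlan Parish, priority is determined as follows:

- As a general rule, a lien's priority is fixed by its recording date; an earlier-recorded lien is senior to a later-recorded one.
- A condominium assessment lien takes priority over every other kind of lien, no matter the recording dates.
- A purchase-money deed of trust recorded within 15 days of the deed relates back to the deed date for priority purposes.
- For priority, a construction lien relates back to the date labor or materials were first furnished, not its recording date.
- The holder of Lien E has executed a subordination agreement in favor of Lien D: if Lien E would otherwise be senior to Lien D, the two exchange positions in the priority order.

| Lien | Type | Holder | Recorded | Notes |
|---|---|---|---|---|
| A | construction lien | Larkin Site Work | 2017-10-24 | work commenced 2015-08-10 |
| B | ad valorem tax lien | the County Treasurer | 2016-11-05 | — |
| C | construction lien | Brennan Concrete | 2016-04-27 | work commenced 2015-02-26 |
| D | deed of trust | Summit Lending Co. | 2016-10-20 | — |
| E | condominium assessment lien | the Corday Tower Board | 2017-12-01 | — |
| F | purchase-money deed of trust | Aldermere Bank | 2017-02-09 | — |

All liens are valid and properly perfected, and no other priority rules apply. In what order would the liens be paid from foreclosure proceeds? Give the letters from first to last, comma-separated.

Adjusting effective dates: A is treated as recorded 2015-08-10, the work-commencement date; C relates back to 2015-02-26 (work commenced); F's effective date is the deed date, 2017-01-25.
As a condominium assessment lien, E is senior to every other lien.
The other liens, earliest effective date first: C (2015-02-26), A (2015-08-10), D (2016-10-20), B (2016-11-05), F (2017-01-25).
E is senior to D before the subordination, so the two trade places.

D, C, A, E, B, F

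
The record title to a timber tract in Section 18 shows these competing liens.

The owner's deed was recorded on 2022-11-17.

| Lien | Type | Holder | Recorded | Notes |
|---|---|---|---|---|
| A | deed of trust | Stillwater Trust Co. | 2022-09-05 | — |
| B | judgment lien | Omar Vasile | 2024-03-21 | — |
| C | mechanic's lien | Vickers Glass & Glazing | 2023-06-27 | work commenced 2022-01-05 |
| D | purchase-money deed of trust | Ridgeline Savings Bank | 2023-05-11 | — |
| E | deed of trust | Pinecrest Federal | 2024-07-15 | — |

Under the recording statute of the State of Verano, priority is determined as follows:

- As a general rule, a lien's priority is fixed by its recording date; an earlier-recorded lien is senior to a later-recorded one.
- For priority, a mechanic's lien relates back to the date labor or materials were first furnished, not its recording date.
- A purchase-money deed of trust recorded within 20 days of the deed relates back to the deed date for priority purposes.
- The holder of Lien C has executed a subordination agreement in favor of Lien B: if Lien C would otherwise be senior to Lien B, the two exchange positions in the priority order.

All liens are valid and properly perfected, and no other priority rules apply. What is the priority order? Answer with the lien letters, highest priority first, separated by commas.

B, A, D, C, E

Effective dates after the stated exceptions: C relates back to 2022-01-05 (work commenced); D was recorded 175 days after the deed — beyond 20 days — so no relation-back applies.
By effective date, earliest first: C (2022-01-05), A (2022-09-05), D (2023-05-11), B (2024-03-21), E (2024-07-15).
The subordination applies — C was senior to B — so C and B swap.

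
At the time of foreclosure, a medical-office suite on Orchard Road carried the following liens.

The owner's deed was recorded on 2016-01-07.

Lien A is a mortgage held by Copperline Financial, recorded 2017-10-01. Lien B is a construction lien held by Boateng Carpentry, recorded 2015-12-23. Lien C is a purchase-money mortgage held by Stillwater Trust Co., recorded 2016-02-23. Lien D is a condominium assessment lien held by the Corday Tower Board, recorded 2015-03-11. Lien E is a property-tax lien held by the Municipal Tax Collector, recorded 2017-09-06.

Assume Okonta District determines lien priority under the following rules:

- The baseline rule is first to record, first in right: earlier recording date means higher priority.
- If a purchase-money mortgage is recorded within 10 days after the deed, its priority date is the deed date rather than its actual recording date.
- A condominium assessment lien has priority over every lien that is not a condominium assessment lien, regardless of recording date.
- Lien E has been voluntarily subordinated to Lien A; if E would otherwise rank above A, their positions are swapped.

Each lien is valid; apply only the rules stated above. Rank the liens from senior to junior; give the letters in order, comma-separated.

Effective dates: C missed the 10-day window (47 days after the deed), so its recording date stands.
D is a condominium assessment lien and takes priority over every other lien.
Among the remaining liens, by effective date: B (2015-12-23), C (2016-02-23), E (2017-09-06), A (2017-10-01).
E would otherwise be senior to A, so under the subordination agreement E and A exchange positions.

D, B, C, A, E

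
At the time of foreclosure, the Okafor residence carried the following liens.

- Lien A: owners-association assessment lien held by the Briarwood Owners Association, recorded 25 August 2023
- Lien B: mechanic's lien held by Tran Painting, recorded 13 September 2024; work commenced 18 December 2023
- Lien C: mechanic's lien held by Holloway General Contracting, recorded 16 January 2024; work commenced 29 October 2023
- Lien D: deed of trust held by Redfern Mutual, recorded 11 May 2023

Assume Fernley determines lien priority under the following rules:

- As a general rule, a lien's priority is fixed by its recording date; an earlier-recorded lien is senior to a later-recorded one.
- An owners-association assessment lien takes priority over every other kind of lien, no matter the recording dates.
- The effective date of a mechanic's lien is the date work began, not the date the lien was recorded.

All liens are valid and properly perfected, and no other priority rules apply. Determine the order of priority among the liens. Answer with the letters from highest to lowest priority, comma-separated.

A, D, C, B

First, effective dates: B's effective date is 18 December 2023, when work began; C is treated as recorded 29 October 2023, the work-commencement date.
A is an owners-association assessment lien and takes priority over every other lien.
The other liens, earliest effective date first: D (11 May 2023), C (29 October 2023), B (18 December 2023).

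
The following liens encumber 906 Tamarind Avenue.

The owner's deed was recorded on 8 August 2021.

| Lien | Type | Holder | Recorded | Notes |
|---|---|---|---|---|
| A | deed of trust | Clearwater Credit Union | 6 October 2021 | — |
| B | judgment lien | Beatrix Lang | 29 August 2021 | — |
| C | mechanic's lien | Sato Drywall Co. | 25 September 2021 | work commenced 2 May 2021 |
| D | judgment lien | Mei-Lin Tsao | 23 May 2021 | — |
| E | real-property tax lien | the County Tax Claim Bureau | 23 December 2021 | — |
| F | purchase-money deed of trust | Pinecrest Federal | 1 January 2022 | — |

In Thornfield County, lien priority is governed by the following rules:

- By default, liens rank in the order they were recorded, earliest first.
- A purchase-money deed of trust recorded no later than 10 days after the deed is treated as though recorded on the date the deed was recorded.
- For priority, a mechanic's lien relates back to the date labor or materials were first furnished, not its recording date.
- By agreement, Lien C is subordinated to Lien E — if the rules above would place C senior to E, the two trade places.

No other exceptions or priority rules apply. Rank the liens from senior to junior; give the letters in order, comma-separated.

Adjusting effective dates: C relates back to 2 May 2021 (work commenced); F was recorded 146 days after the deed, outside the 10-day window, so it keeps its recording date.
By effective date: C (2 May 2021), D (23 May 2021), B (29 August 2021), A (6 October 2021), E (23 December 2021), F (1 January 2022).
Because C would otherwise rank above E, the subordination swaps them.

E, D, B, A, C, F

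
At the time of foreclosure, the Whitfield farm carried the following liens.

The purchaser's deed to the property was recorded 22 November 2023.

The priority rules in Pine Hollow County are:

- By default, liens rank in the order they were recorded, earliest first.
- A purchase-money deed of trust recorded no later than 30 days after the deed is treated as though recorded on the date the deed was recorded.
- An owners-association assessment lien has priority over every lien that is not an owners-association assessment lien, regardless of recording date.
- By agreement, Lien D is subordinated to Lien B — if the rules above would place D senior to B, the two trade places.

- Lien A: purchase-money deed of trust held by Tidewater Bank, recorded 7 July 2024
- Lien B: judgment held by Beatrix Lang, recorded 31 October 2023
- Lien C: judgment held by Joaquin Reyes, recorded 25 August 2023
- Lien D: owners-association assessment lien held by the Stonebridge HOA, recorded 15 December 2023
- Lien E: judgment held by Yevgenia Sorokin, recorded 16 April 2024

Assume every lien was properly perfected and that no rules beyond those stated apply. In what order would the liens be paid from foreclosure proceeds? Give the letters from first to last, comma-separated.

First, effective dates: A missed the 30-day window (228 days after the deed), so its recording date stands.
D is an owners-association assessment lien, so it outranks all other liens regardless of date.
Ordering the rest by effective date: C (25 August 2023), B (31 October 2023), E (16 April 2024), A (7 July 2024).
The subordination applies — D was senior to B — so D and B swap.

B, C, D, E, A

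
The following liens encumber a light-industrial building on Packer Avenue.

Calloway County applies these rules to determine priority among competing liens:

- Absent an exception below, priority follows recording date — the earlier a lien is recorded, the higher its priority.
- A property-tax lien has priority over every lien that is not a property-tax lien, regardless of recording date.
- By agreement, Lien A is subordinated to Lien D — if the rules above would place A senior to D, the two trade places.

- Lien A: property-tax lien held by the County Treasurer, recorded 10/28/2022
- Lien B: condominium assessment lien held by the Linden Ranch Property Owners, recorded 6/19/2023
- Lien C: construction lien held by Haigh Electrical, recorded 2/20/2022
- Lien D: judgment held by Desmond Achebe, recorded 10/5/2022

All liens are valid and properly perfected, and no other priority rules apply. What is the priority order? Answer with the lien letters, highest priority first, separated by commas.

A is a property-tax lien, so it outranks all other liens regardless of date.
Remaining liens by effective date: C (2/20/2022), D (10/5/2022), B (6/19/2023).
Because A would otherwise rank above D, the subordination swaps them.

D, C, A, B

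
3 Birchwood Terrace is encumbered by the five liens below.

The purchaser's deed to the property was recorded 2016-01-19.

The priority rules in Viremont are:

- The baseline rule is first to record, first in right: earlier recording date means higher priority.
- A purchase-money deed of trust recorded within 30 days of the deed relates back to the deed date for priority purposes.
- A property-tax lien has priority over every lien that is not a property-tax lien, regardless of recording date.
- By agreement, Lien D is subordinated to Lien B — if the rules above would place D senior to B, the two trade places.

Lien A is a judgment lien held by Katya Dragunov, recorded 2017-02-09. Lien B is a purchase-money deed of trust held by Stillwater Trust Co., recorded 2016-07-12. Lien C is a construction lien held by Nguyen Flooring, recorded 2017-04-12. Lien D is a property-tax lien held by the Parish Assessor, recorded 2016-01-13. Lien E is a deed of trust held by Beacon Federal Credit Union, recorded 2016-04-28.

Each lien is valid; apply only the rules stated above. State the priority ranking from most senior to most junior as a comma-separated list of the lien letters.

Effective dates: B missed the 30-day window (175 days after the deed), so its recording date stands.
D is a property-tax lien, so it outranks all other liens regardless of date.
Remaining liens by effective date: E (2016-04-28), B (2016-07-12), A (2017-02-09), C (2017-04-12).
D is senior to B before the subordination, so the two trade places.

B, E, D, A, C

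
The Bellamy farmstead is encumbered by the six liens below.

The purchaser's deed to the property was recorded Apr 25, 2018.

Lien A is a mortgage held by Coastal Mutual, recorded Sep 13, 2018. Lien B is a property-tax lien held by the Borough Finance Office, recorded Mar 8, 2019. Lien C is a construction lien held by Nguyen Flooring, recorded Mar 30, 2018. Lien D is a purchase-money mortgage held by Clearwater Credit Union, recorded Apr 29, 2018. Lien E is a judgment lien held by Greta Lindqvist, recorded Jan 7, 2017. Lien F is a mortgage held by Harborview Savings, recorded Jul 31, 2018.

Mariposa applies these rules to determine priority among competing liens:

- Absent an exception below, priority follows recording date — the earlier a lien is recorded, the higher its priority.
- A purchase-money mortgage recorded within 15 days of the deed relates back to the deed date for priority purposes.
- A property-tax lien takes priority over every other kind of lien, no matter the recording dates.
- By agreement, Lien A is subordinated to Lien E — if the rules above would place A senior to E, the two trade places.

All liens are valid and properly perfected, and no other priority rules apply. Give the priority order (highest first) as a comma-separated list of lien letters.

Adjusting effective dates: D was recorded within the 15-day window, so its effective date is the deed date Apr 25, 2018.
B is a property-tax lien, so it outranks all other liens regardless of date.
The other liens, earliest effective date first: E (Jan 7, 2017), C (Mar 30, 2018), D (Apr 25, 2018), F (Jul 31, 2018), A (Sep 13, 2018).
A is already junior to E, so the subordination agreement changes nothing.

B, E, C, D, F, A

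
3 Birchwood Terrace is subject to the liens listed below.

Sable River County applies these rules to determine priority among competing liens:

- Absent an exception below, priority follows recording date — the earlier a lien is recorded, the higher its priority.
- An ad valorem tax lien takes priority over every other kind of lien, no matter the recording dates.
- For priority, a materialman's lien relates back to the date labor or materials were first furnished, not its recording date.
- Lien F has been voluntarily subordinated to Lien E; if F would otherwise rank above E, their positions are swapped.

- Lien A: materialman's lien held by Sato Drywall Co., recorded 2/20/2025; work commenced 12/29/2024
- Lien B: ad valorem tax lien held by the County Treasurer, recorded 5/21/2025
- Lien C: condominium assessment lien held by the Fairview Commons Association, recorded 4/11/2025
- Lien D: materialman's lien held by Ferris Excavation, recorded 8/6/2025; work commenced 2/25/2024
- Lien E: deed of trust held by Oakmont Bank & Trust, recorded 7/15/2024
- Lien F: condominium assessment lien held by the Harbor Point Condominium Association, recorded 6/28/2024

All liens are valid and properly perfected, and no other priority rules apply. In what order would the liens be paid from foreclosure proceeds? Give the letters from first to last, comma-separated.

B, D, E, F, A, C

Effective dates after the stated exceptions: A's effective date is 12/29/2024, when work began; D's effective date is 2/25/2024, when work began.
B is an ad valorem tax lien, so it outranks all other liens regardless of date.
Among the remaining liens, by effective date: D (2/25/2024), F (6/28/2024), E (7/15/2024), A (12/29/2024), C (4/11/2025).
F is senior to E before the subordination, so the two trade places.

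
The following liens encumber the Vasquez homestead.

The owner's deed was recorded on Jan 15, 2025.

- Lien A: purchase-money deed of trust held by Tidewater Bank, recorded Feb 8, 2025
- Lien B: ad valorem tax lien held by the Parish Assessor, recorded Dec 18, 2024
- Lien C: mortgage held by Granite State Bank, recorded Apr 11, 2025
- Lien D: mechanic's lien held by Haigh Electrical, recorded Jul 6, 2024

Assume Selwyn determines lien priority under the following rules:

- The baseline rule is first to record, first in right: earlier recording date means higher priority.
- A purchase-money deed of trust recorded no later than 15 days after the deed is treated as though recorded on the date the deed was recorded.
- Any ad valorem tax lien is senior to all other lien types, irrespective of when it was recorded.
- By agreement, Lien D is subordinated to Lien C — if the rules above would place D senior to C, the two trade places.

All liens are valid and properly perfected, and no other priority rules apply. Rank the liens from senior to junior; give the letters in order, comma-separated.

First, effective dates: A was recorded 24 days after the deed — beyond 15 days — so no relation-back applies.
B is an ad valorem tax lien, so it outranks all other liens regardless of date.
Ordering the rest by effective date: D (Jul 6, 2024), A (Feb 8, 2025), C (Apr 11, 2025).
D would otherwise be senior to C, so under the subordination agreement D and C exchange positions.

B, C, A, D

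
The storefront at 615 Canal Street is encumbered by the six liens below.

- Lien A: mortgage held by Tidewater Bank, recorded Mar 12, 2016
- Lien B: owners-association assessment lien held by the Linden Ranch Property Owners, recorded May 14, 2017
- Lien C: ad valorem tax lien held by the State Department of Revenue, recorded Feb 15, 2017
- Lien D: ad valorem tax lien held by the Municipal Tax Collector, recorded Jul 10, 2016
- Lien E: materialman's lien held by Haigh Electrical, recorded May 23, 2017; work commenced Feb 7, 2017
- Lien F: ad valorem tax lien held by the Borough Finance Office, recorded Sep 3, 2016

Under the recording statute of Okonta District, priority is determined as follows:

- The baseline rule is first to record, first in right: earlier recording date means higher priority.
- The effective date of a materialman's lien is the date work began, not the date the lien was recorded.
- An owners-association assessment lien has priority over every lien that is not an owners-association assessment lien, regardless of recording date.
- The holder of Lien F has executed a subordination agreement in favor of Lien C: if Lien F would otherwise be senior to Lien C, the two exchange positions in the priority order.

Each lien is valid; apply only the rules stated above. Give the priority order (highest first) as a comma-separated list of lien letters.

B, A, D, C, E, F

Effective dates: E's effective date is Feb 7, 2017, when work began.
As an owners-association assessment lien, B is senior to every other lien.
Among the remaining liens, by effective date: A (Mar 12, 2016), D (Jul 10, 2016), F (Sep 3, 2016), E (Feb 7, 2017), C (Feb 15, 2017).
F is senior to C before the subordination, so the two trade places.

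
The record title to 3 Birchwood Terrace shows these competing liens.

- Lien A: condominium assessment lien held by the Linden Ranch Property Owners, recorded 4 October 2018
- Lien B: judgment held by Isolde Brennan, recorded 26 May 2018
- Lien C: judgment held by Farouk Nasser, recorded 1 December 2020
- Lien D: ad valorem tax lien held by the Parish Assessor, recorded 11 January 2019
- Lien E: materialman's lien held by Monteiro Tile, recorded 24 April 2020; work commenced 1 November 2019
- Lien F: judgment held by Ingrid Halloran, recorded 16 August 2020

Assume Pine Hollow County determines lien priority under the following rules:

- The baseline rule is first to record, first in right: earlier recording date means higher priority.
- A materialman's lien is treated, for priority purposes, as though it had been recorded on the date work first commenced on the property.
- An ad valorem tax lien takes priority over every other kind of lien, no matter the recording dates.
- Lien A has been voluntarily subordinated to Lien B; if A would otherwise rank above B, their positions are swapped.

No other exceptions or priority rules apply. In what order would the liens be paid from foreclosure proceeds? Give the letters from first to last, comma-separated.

D, B, A, E, F, C

Adjusting effective dates: E relates back to 1 November 2019 (work commenced).
D is an ad valorem tax lien, so it outranks all other liens regardless of date.
Remaining liens by effective date: B (26 May 2018), A (4 October 2018), E (1 November 2019), F (16 August 2020), C (1 December 2020).
Since A is not senior to B, the subordination leaves the order unchanged.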